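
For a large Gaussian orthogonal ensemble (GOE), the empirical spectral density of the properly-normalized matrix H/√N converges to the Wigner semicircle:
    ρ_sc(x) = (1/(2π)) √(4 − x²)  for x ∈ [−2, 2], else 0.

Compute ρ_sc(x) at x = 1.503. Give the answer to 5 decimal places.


ρ_sc(x) = (1/(2π)) √(4 − x²). With x = 1.503:
  4 − x² = 4 − (1.503)² = 4 − 2.259009 = 1.740991.
  √(4 − x²) = 1.319466.
  1/(2π) = 0.159155.
  ρ_sc(1.503) = 0.159155 · 1.319466 = 0.210000.

Rounded to 5 decimal places: ρ_sc(1.503) ≈ 0.21000.


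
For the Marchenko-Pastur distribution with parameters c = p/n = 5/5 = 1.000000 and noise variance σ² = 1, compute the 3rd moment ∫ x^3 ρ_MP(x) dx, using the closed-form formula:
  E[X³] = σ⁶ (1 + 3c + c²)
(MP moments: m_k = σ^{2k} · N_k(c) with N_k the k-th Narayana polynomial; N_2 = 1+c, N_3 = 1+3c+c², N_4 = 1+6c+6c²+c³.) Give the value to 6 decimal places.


E[X³] = σ⁶ (1 + 3c + c²) (third MP moment). With σ² = 1 (so σ⁶ = 1) and c = 5/5 = 1.000000: E[X³] = 1 · (1 + 3·1.000000 + (1.000000)²) = 1 · 5.000000.

So E[X^3] = 5.000000.


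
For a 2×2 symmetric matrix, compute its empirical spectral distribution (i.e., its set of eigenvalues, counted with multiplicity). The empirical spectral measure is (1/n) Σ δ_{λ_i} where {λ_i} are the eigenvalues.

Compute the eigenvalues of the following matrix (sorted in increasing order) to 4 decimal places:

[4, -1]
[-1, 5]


Since M is real symmetric, both eigenvalues are real; they are the roots of det(λI − M) = λ² − (tr M) λ + det M.
tr M = 4 + 5 = 9.
det M = 4·5 − (-1)² = 20 − 1 = 19.
Characteristic polynomial: λ² − 9λ + 19 = 0.
Discriminant Δ = (tr M)² − 4·det M = 81 − 76 = 5; √Δ = 2.236068.
λ = (tr M ± √Δ)/2 = (9 ± 2.236068)/2, giving (tr M − √Δ)/2 = 3.3820 and (tr M + √Δ)/2 = 5.6180.

Eigenvalues sorted in increasing order: [3.3820, 5.6180].


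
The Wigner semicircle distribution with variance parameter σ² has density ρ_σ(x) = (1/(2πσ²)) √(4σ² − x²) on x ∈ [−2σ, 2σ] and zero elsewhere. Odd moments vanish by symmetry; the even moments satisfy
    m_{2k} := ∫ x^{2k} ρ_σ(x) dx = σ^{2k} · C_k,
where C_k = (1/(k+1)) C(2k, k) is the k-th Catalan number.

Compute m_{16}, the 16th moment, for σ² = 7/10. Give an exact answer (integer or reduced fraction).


By the scaled semicircle moment identity, m_{2k} = σ^{2k} · C_k with k = 8.
C_8 = (1/(k+1)) · C(2k, k) = (1/9) · C(16, 8) = (1/9) · 12870 = 1430.
σ^{2k} = (σ²)^k = (7/10)^8 = 5764801/100000000.

Therefore m_{16} = σ^{16} · C_8 = (5764801/100000000) · 1430 = 824366543/10000000.


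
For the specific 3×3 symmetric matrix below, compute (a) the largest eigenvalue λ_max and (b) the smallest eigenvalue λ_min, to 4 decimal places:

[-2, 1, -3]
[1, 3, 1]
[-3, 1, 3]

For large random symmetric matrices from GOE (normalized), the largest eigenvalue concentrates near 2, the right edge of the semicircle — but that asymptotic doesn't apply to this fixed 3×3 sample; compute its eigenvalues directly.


Since M is real symmetric, all three eigenvalues are real; they are the roots of det(λI − M) = λ³ − (tr M) λ² + s λ − det M, where s is the sum of the principal 2×2 minors.
tr M = -2 + 3 + 3 = 4.
s = ((-2)·3 − 1²) + ((-2)·3 − (-3)²) + (3·3 − 1²) = -7 + (-15) + 8 = -14.
det M (expand along row 1) = (-2)·8 − 1·6 + (-3)·10 = -52.
Characteristic polynomial: λ³ − 4λ² − 14λ + 52 = 0.
Substitute λ = y + (tr M)/3 = y + 1.333333 to remove the quadratic term: y³ + p·y + q = 0 with p = s − (tr M)²/3 = -19.333333 and q = −2(tr M)³/27 + (tr M)·s/3 − det M = 28.592593.
Three real roots ⇒ use the trigonometric (Viète) form: r = 2√(−p/3) = 5.077182, φ = arccos(3q/(p·r)) = arccos(-0.873867) = 2.633897 rad.
y_k = r·cos(φ/3 − 2πk/3) for k = 0, 1, 2 gives y = 3.242887, 1.761765, -5.004652.
λ_k = y_k + 1.333333 gives λ = 4.5762, 3.0951, -3.6713 (check: the sum is 4.0000 = tr M).

Hence λ_max = 4.5762 and λ_min = -3.6713.


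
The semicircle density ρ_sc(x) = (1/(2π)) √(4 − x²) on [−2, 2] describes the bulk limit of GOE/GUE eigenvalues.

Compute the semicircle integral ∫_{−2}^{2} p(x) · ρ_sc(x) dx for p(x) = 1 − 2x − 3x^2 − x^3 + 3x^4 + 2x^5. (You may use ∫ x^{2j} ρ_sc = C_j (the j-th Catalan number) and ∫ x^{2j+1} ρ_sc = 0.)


Write p(x) = Σ a_i x^i, split into monomials and integrate each against ρ_sc separately.
Using ∫ x^{2j} ρ_sc = C_j = (1/(j+1)) C(2j, j) (Catalan numbers) and ∫ x^{2j+1} ρ_sc = 0 (odd monomials vanish by symmetry):
  i = 0 (even): a_0 · C_{0} = 1 · 1 = 1
  i = 1 (odd): ∫ x^1 ρ_sc = 0 (vanishes)
  i = 2 (even): a_2 · C_{1} = -3 · 1 = -3
  i = 3 (odd): ∫ x^3 ρ_sc = 0 (vanishes)
  i = 4 (even): a_4 · C_{2} = 3 · 2 = 6
  i = 5 (odd): ∫ x^5 ρ_sc = 0 (vanishes)

Summing the contributions: ∫_{−2}^{2} p(x) ρ_sc(x) dx = 1 + (-3) + 6 = 4.


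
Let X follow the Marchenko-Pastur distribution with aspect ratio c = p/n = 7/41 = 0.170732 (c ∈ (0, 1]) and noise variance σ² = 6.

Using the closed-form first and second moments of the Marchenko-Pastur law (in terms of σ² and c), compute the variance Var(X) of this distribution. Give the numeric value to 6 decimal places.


Recall the MP moments m_1 = E[X] = σ² and m_2 = E[X²] = σ⁴ (1 + c).
m_1 = E[X] = σ² = 6, so m_1² = 36.
m_2 = E[X²] = σ⁴ (1 + c) = 36 · (1 + 0.170732) = 36 · 1.170732 = 42.146341.
(Note m_2 − m_1² simplifies to c · σ⁴ = 0.170732 · 36.)

Var(X) = m_2 − m_1² = 42.146341 − 36 = 6.146341.


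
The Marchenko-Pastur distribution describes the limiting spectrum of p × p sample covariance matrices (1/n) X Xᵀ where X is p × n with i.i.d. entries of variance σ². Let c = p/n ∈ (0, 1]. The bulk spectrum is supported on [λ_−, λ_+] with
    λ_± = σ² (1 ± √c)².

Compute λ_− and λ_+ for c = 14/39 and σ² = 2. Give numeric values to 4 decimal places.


c = 14/39 = 0.358974; √c = 0.599145.
λ_− = σ² (1 − √c)² = 2 · (1 − 0.599145)² = 2 · (0.400855)² = 0.321370.
λ_+ = σ² (1 + √c)² = 2 · (1 + 0.599145)² = 2 · (1.599145)² = 5.114527.

Rounded to 4 decimal places: λ_− ≈ 0.3214, λ_+ ≈ 5.1145.


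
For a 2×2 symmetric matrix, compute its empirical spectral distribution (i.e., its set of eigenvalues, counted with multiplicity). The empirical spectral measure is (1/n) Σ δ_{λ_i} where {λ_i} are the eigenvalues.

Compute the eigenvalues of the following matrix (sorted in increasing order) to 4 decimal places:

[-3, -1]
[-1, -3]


Since M is real symmetric, both eigenvalues are real; they are the roots of det(λI − M) = λ² − (tr M) λ + det M.
tr M = -3 + (-3) = -6.
det M = (-3)·(-3) − (-1)² = 9 − 1 = 8.
Characteristic polynomial: λ² + 6λ + 8 = 0.
Discriminant Δ = (tr M)² − 4·det M = 36 − 32 = 4; √Δ = 2.000000.
λ = (tr M ± √Δ)/2 = (-6 ± 2.000000)/2, giving (tr M − √Δ)/2 = -4.0000 and (tr M + √Δ)/2 = -2.0000.

Eigenvalues sorted in increasing order: [-4.0000, -2.0000].


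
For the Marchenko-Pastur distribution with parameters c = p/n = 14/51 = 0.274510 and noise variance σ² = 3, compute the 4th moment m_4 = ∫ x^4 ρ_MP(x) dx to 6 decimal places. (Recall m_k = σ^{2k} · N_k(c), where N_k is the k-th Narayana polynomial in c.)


E[X⁴] = σ⁸ (1 + 6c + 6c² + c³) (fourth MP moment). With σ² = 3 (so σ⁸ = 81) and c = 14/51 = 0.274510: E[X⁴] = 81 · (1 + 6·0.274510 + 6·(0.274510)² + (0.274510)³) = 81 · 3.119878.

So E[X^4] = 252.710157.


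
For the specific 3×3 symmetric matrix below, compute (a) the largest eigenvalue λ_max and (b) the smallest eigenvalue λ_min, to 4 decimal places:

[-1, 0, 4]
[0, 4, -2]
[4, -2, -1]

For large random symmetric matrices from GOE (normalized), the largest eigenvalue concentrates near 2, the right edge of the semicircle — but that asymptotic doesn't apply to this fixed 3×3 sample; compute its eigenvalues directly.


Since M is real symmetric, all three eigenvalues are real; they are the roots of det(λI − M) = λ³ − (tr M) λ² + s λ − det M, where s is the sum of the principal 2×2 minors.
tr M = -1 + 4 + (-1) = 2.
s = ((-1)·4 − 0²) + ((-1)·(-1) − 4²) + (4·(-1) − (-2)²) = -4 + (-15) + (-8) = -27.
det M (expand along row 1) = (-1)·(-8) − 0·8 + 4·(-16) = -56.
Characteristic polynomial: λ³ − 2λ² − 27λ + 56 = 0.
Substitute λ = y + (tr M)/3 = y + 0.666667 to remove the quadratic term: y³ + p·y + q = 0 with p = s − (tr M)²/3 = -28.333333 and q = −2(tr M)³/27 + (tr M)·s/3 − det M = 37.407407.
Three real roots ⇒ use the trigonometric (Viète) form: r = 2√(−p/3) = 6.146363, φ = arccos(3q/(p·r)) = arccos(-0.644411) = 2.271049 rad.
y_k = r·cos(φ/3 − 2πk/3) for k = 0, 1, 2 gives y = 4.467719, 1.421677, -5.889396.
λ_k = y_k + 0.666667 gives λ = 5.1344, 2.0883, -5.2227 (check: the sum is 2.0000 = tr M).

Hence λ_max = 5.1344 and λ_min = -5.2227.


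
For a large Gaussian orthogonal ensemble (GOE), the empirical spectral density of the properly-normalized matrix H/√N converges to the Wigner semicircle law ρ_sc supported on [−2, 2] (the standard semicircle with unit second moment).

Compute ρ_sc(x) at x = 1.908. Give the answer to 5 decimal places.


ρ_sc(x) = (1/(2π)) √(4 − x²). With x = 1.908:
  4 − x² = 4 − (1.908)² = 4 − 3.640464 = 0.359536.
  √(4 − x²) = 0.599613.
  1/(2π) = 0.159155.
  ρ_sc(1.908) = 0.159155 · 0.599613 = 0.095431.

Rounded to 5 decimal places: ρ_sc(1.908) ≈ 0.09543.


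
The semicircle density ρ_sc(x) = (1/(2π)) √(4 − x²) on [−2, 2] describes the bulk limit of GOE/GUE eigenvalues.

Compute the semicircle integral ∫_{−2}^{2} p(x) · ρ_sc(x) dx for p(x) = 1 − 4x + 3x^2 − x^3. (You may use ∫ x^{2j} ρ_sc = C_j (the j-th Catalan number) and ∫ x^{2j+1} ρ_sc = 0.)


Write p(x) = Σ a_i x^i, split into monomials and integrate each against ρ_sc separately.
Using ∫ x^{2j} ρ_sc = C_j = (1/(j+1)) C(2j, j) (Catalan numbers) and ∫ x^{2j+1} ρ_sc = 0 (odd monomials vanish by symmetry):
  i = 0 (even): a_0 · C_{0} = 1 · 1 = 1
  i = 1 (odd): ∫ x^1 ρ_sc = 0 (vanishes)
  i = 2 (even): a_2 · C_{1} = 3 · 1 = 3
  i = 3 (odd): ∫ x^3 ρ_sc = 0 (vanishes)

Summing the contributions: ∫_{−2}^{2} p(x) ρ_sc(x) dx = 1 + 3 = 4.


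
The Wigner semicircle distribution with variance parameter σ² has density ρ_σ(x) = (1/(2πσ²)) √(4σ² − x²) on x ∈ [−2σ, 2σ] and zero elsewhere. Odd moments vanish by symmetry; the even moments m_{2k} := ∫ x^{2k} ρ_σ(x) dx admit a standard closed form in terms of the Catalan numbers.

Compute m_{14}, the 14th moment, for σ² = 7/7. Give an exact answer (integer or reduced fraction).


By the scaled semicircle moment identity, m_{2k} = σ^{2k} · C_k with k = 7.
C_7 = (1/(k+1)) · C(2k, k) = (1/8) · C(14, 7) = (1/8) · 3432 = 429.
σ^{2k} = (σ²)^k = (7/7)^7 = 1.

Therefore m_{14} = σ^{14} · C_7 = 1 · 429 = 429.


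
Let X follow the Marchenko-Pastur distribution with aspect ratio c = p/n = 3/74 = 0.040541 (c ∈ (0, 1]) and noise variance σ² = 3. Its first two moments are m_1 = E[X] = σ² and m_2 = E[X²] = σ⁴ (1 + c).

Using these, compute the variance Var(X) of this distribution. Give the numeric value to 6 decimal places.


m_1 = E[X] = σ² = 3, so m_1² = 9.
m_2 = E[X²] = σ⁴ (1 + c) = 9 · (1 + 0.040541) = 9 · 1.040541 = 9.364865.
(Note m_2 − m_1² simplifies to c · σ⁴ = 0.040541 · 9.)

Var(X) = m_2 − m_1² = 9.364865 − 9 = 0.364865.


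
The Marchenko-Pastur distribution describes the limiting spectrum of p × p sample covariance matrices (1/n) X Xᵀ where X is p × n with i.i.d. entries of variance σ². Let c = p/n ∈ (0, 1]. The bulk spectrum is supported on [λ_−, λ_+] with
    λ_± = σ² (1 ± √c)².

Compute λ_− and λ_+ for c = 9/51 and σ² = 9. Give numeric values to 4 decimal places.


c = 9/51 = 0.176471; √c = 0.420084.
λ_− = σ² (1 − √c)² = 9 · (1 − 0.420084)² = 9 · (0.579916)² = 3.026723.
λ_+ = σ² (1 + √c)² = 9 · (1 + 0.420084)² = 9 · (1.420084)² = 18.149748.

Rounded to 4 decimal places: λ_− ≈ 3.0267, λ_+ ≈ 18.1497.


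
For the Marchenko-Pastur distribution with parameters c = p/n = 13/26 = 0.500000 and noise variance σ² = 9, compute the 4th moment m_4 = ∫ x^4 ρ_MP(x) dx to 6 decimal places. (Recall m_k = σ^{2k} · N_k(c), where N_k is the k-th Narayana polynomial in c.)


E[X⁴] = σ⁸ (1 + 6c + 6c² + c³) (fourth MP moment). With σ² = 9 (so σ⁸ = 6561) and c = 13/26 = 0.500000: E[X⁴] = 6561 · (1 + 6·0.500000 + 6·(0.500000)² + (0.500000)³) = 6561 · 5.625000.

So E[X^4] = 36905.625000.


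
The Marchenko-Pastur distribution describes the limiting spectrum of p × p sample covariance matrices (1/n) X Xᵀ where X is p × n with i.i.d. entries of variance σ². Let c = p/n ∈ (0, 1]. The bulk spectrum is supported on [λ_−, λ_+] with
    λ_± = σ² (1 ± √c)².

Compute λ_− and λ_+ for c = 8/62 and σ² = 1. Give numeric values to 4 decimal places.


c = 8/62 = 0.129032; √c = 0.359211.
λ_− = σ² (1 − √c)² = 1 · (1 − 0.359211)² = 1 · (0.640789)² = 0.410611.
λ_+ = σ² (1 + √c)² = 1 · (1 + 0.359211)² = 1 · (1.359211)² = 1.847453.

Rounded to 4 decimal places: λ_− ≈ 0.4106, λ_+ ≈ 1.8475.


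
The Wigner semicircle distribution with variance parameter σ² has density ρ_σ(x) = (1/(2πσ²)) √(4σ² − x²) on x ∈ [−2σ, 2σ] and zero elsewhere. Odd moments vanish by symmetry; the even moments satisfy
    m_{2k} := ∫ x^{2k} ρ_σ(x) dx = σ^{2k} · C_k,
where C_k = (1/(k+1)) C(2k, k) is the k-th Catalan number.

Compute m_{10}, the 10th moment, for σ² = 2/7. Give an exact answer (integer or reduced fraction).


By the scaled semicircle moment identity, m_{2k} = σ^{2k} · C_k with k = 5.
C_5 = (1/(k+1)) · C(2k, k) = (1/6) · C(10, 5) = (1/6) · 252 = 42.
σ^{2k} = (σ²)^k = (2/7)^5 = 32/16807.

Therefore m_{10} = σ^{10} · C_5 = (32/16807) · 42 = 192/2401.


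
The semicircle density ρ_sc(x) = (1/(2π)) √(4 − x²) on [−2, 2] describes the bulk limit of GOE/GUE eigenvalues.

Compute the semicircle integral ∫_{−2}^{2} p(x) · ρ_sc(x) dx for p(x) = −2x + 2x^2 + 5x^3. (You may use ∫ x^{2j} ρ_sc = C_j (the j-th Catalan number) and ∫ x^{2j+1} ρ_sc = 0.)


Write p(x) = Σ a_i x^i, split into monomials and integrate each against ρ_sc separately.
Using ∫ x^{2j} ρ_sc = C_j = (1/(j+1)) C(2j, j) (Catalan numbers) and ∫ x^{2j+1} ρ_sc = 0 (odd monomials vanish by symmetry):
  i = 1 (odd): ∫ x^1 ρ_sc = 0 (vanishes)
  i = 2 (even): a_2 · C_{1} = 2 · 1 = 2
  i = 3 (odd): ∫ x^3 ρ_sc = 0 (vanishes)

Summing the contributions: ∫_{−2}^{2} p(x) ρ_sc(x) dx = 2.


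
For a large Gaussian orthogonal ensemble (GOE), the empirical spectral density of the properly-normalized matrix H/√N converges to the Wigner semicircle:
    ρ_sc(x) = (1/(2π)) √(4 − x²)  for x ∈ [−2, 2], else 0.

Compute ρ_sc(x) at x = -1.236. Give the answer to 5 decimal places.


ρ_sc(x) = (1/(2π)) √(4 − x²). With x = -1.236:
  4 − x² = 4 − (-1.236)² = 4 − 1.527696 = 2.472304.
  √(4 − x²) = 1.572356.
  1/(2π) = 0.159155.
  ρ_sc(-1.236) = 0.159155 · 1.572356 = 0.250248.

Rounded to 5 decimal places: ρ_sc(-1.236) ≈ 0.25025.


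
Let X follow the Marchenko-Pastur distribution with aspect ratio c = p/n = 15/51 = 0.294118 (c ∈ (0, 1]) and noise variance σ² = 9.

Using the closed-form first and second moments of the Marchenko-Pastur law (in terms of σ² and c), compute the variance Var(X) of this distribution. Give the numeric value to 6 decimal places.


Recall the MP moments m_1 = E[X] = σ² and m_2 = E[X²] = σ⁴ (1 + c).
m_1 = E[X] = σ² = 9, so m_1² = 81.
m_2 = E[X²] = σ⁴ (1 + c) = 81 · (1 + 0.294118) = 81 · 1.294118 = 104.823529.
(Note m_2 − m_1² simplifies to c · σ⁴ = 0.294118 · 81.)

Var(X) = m_2 − m_1² = 104.823529 − 81 = 23.823529.


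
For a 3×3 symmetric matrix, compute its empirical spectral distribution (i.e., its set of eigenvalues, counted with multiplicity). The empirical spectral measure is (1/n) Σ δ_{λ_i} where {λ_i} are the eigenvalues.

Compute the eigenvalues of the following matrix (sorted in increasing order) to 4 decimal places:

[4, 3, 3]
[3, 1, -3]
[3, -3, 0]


Since M is real symmetric, all three eigenvalues are real; they are the roots of det(λI − M) = λ³ − (tr M) λ² + s λ − det M, where s is the sum of the principal 2×2 minors.
tr M = 4 + 1 + 0 = 5.
s = (4·1 − 3²) + (4·0 − 3²) + (1·0 − (-3)²) = -5 + (-9) + (-9) = -23.
det M (expand along row 1) = 4·(-9) − 3·9 + 3·(-12) = -99.
Characteristic polynomial: λ³ − 5λ² − 23λ + 99 = 0.
Substitute λ = y + (tr M)/3 = y + 1.666667 to remove the quadratic term: y³ + p·y + q = 0 with p = s − (tr M)²/3 = -31.333333 and q = −2(tr M)³/27 + (tr M)·s/3 − det M = 51.407407.
Three real roots ⇒ use the trigonometric (Viète) form: r = 2√(−p/3) = 6.463573, φ = arccos(3q/(p·r)) = arccos(-0.761496) = 2.436415 rad.
y_k = r·cos(φ/3 − 2πk/3) for k = 0, 1, 2 gives y = 4.446604, 1.839225, -6.285828.
λ_k = y_k + 1.666667 gives λ = 6.1133, 3.5059, -4.6192 (check: the sum is 5.0000 = tr M).

Eigenvalues sorted in increasing order: [-4.6192, 3.5059, 6.1133].


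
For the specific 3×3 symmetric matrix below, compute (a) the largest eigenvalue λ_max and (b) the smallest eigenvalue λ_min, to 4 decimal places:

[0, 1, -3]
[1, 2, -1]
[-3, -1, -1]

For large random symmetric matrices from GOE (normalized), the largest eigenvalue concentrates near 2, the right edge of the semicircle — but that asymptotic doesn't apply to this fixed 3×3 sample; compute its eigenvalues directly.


Since M is real symmetric, all three eigenvalues are real; they are the roots of det(λI − M) = λ³ − (tr M) λ² + s λ − det M, where s is the sum of the principal 2×2 minors.
tr M = 0 + 2 + (-1) = 1.
s = (0·2 − 1²) + (0·(-1) − (-3)²) + (2·(-1) − (-1)²) = -1 + (-9) + (-3) = -13.
det M (expand along row 1) = 0·(-3) − 1·(-4) + (-3)·5 = -11.
Characteristic polynomial: λ³ − λ² − 13λ + 11 = 0.
Substitute λ = y + (tr M)/3 = y + 0.333333 to remove the quadratic term: y³ + p·y + q = 0 with p = s − (tr M)²/3 = -13.333333 and q = −2(tr M)³/27 + (tr M)·s/3 − det M = 6.592593.
Three real roots ⇒ use the trigonometric (Viète) form: r = 2√(−p/3) = 4.216370, φ = arccos(3q/(p·r)) = arccos(-0.351803) = 1.930293 rad.
y_k = r·cos(φ/3 − 2πk/3) for k = 0, 1, 2 gives y = 3.373273, 0.504049, -3.877322.
λ_k = y_k + 0.333333 gives λ = 3.7066, 0.8374, -3.5440 (check: the sum is 1.0000 = tr M).

Hence λ_max = 3.7066 and λ_min = -3.5440.


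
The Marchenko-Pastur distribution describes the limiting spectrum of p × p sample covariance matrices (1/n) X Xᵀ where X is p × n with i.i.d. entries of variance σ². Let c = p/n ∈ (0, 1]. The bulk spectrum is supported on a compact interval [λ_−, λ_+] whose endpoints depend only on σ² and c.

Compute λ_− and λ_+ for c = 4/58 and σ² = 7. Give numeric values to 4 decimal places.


c = 4/58 = 0.068966; √c = 0.262613.
λ_− = σ² (1 − √c)² = 7 · (1 − 0.262613)² = 7 · (0.737387)² = 3.806179.
λ_+ = σ² (1 + √c)² = 7 · (1 + 0.262613)² = 7 · (1.262613)² = 11.159339.

Rounded to 4 decimal places: λ_− ≈ 3.8062, λ_+ ≈ 11.1593.


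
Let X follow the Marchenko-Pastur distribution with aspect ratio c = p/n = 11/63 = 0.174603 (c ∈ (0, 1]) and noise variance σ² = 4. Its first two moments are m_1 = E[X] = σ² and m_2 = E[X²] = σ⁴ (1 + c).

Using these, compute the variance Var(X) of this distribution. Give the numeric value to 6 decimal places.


m_1 = E[X] = σ² = 4, so m_1² = 16.
m_2 = E[X²] = σ⁴ (1 + c) = 16 · (1 + 0.174603) = 16 · 1.174603 = 18.793651.
(Note m_2 − m_1² simplifies to c · σ⁴ = 0.174603 · 16.)

Var(X) = m_2 − m_1² = 18.793651 − 16 = 2.793651.


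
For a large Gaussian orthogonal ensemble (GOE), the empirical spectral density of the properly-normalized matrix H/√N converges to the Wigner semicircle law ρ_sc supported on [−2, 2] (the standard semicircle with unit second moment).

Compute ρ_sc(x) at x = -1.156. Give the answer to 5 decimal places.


ρ_sc(x) = (1/(2π)) √(4 − x²). With x = -1.156:
  4 − x² = 4 − (-1.156)² = 4 − 1.336336 = 2.663664.
  √(4 − x²) = 1.632074.
  1/(2π) = 0.159155.
  ρ_sc(-1.156) = 0.159155 · 1.632074 = 0.259753.

Rounded to 5 decimal places: ρ_sc(-1.156) ≈ 0.25975.


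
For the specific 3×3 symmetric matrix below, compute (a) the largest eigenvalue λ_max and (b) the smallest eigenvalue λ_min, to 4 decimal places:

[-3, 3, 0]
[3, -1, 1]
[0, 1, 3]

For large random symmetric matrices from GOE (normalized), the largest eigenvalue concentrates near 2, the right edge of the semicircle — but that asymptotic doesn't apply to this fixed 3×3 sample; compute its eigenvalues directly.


Since M is real symmetric, all three eigenvalues are real; they are the roots of det(λI − M) = λ³ − (tr M) λ² + s λ − det M, where s is the sum of the principal 2×2 minors.
tr M = -3 + (-1) + 3 = -1.
s = ((-3)·(-1) − 3²) + ((-3)·3 − 0²) + ((-1)·3 − 1²) = -6 + (-9) + (-4) = -19.
det M (expand along row 1) = (-3)·(-4) − 3·9 + 0·3 = -15.
Characteristic polynomial: λ³ + λ² − 19λ + 15 = 0.
Substitute λ = y + (tr M)/3 = y − 0.333333 to remove the quadratic term: y³ + p·y + q = 0 with p = s − (tr M)²/3 = -19.333333 and q = −2(tr M)³/27 + (tr M)·s/3 − det M = 21.407407.
Three real roots ⇒ use the trigonometric (Viète) form: r = 2√(−p/3) = 5.077182, φ = arccos(3q/(p·r)) = arccos(-0.654268) = 2.284011 rad.
y_k = r·cos(φ/3 − 2πk/3) for k = 0, 1, 2 gives y = 3.675445, 1.195702, -4.871147.
λ_k = y_k − 0.333333 gives λ = 3.3421, 0.8624, -5.2045 (check: the sum is -1.0000 = tr M).

Hence λ_max = 3.3421 and λ_min = -5.2045.


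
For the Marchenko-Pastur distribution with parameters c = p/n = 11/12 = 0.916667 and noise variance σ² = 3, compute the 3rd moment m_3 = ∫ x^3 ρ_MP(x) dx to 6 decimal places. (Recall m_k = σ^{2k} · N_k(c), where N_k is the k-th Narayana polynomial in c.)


E[X³] = σ⁶ (1 + 3c + c²) (third MP moment). With σ² = 3 (so σ⁶ = 27) and c = 11/12 = 0.916667: E[X³] = 27 · (1 + 3·0.916667 + (0.916667)²) = 27 · 4.590278.

So E[X^3] = 123.937500.


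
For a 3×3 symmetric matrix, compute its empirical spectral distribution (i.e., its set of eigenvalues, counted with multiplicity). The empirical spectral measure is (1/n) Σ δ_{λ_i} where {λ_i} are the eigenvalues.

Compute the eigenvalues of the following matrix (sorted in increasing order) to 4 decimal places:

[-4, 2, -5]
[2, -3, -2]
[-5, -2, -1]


Since M is real symmetric, all three eigenvalues are real; they are the roots of det(λI − M) = λ³ − (tr M) λ² + s λ − det M, where s is the sum of the principal 2×2 minors.
tr M = -4 + (-3) + (-1) = -8.
s = ((-4)·(-3) − 2²) + ((-4)·(-1) − (-5)²) + ((-3)·(-1) − (-2)²) = 8 + (-21) + (-1) = -14.
det M (expand along row 1) = (-4)·(-1) − 2·(-12) + (-5)·(-19) = 123.
Characteristic polynomial: λ³ + 8λ² − 14λ − 123 = 0.
Substitute λ = y + (tr M)/3 = y − 2.666667 to remove the quadratic term: y³ + p·y + q = 0 with p = s − (tr M)²/3 = -35.333333 and q = −2(tr M)³/27 + (tr M)·s/3 − det M = -47.740741.
Three real roots ⇒ use the trigonometric (Viète) form: r = 2√(−p/3) = 6.863753, φ = arccos(3q/(p·r)) = arccos(0.590560) = 0.939044 rad.
y_k = r·cos(φ/3 − 2πk/3) for k = 0, 1, 2 gives y = 6.530241, -1.434739, -5.095502.
λ_k = y_k − 2.666667 gives λ = 3.8636, -4.1014, -7.7622 (check: the sum is -8.0000 = tr M).

Eigenvalues sorted in increasing order: [-7.7622, -4.1014, 3.8636].


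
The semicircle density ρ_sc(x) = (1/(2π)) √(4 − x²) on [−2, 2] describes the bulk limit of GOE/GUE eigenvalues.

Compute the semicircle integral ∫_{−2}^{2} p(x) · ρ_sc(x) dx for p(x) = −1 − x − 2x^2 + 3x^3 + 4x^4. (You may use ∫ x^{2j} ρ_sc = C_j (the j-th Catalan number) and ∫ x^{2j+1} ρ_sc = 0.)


Write p(x) = Σ a_i x^i, split into monomials and integrate each against ρ_sc separately.
Using ∫ x^{2j} ρ_sc = C_j = (1/(j+1)) C(2j, j) (Catalan numbers) and ∫ x^{2j+1} ρ_sc = 0 (odd monomials vanish by symmetry):
  i = 0 (even): a_0 · C_{0} = -1 · 1 = -1
  i = 1 (odd): ∫ x^1 ρ_sc = 0 (vanishes)
  i = 2 (even): a_2 · C_{1} = -2 · 1 = -2
  i = 3 (odd): ∫ x^3 ρ_sc = 0 (vanishes)
  i = 4 (even): a_4 · C_{2} = 4 · 2 = 8

Summing the contributions: ∫_{−2}^{2} p(x) ρ_sc(x) dx = (-1) + (-2) + 8 = 5.


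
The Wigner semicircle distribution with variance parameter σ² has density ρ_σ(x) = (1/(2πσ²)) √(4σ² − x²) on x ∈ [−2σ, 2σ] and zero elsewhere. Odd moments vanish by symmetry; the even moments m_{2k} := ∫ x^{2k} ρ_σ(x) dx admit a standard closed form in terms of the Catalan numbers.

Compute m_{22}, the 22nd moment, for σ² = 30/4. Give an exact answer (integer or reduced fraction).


By the scaled semicircle moment identity, m_{2k} = σ^{2k} · C_k with k = 11.
C_11 = (1/(k+1)) · C(2k, k) = (1/12) · C(22, 11) = (1/12) · 705432 = 58786.
σ^{2k} = (σ²)^k = (30/4)^11 = 8649755859375/2048.

Therefore m_{22} = σ^{22} · C_11 = (8649755859375/2048) · 58786 = 254242273974609375/1024.


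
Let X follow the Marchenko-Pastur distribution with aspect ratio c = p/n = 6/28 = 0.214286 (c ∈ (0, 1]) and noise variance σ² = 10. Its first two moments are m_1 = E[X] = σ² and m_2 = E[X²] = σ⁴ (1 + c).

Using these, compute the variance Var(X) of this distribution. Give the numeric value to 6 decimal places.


m_1 = E[X] = σ² = 10, so m_1² = 100.
m_2 = E[X²] = σ⁴ (1 + c) = 100 · (1 + 0.214286) = 100 · 1.214286 = 121.428571.
(Note m_2 − m_1² simplifies to c · σ⁴ = 0.214286 · 100.)

Var(X) = m_2 − m_1² = 121.428571 − 100 = 21.428571.


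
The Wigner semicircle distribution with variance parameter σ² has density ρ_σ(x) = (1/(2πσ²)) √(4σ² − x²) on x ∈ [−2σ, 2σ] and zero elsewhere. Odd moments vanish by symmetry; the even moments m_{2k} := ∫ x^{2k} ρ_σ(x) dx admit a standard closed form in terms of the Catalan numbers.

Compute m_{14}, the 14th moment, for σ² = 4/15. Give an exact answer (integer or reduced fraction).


By the scaled semicircle moment identity, m_{2k} = σ^{2k} · C_k with k = 7.
C_7 = (1/(k+1)) · C(2k, k) = (1/8) · C(14, 7) = (1/8) · 3432 = 429.
σ^{2k} = (σ²)^k = (4/15)^7 = 16384/170859375.

Therefore m_{14} = σ^{14} · C_7 = (16384/170859375) · 429 = 2342912/56953125.


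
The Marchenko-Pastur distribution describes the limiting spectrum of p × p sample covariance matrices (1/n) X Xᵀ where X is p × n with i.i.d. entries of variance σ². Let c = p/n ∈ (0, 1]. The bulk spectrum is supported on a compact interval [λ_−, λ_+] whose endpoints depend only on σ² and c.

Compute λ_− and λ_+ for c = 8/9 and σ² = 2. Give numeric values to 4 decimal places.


c = 8/9 = 0.888889; √c = 0.942809.
λ_− = σ² (1 − √c)² = 2 · (1 − 0.942809)² = 2 · (0.057191)² = 0.006542.
λ_+ = σ² (1 + √c)² = 2 · (1 + 0.942809)² = 2 · (1.942809)² = 7.549014.

Rounded to 4 decimal places: λ_− ≈ 0.0065, λ_+ ≈ 7.5490.


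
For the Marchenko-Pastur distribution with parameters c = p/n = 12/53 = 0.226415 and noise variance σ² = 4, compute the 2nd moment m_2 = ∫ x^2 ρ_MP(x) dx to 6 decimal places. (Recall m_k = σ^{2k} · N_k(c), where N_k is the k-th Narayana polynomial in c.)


E[X²] = σ⁴ (1 + c) (second MP moment). With σ² = 4 (so σ⁴ = 16) and c = 12/53 = 0.226415: E[X²] = 16 · (1 + 0.226415) = 16 · 1.226415.

So E[X^2] = 19.622642.


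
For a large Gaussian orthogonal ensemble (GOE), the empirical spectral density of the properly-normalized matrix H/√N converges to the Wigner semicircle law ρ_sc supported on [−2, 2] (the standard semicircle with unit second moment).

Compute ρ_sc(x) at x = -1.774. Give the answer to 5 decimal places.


ρ_sc(x) = (1/(2π)) √(4 − x²). With x = -1.774:
  4 − x² = 4 − (-1.774)² = 4 − 3.147076 = 0.852924.
  √(4 − x²) = 0.923539.
  1/(2π) = 0.159155.
  ρ_sc(-1.774) = 0.159155 · 0.923539 = 0.146986.

Rounded to 5 decimal places: ρ_sc(-1.774) ≈ 0.14699.


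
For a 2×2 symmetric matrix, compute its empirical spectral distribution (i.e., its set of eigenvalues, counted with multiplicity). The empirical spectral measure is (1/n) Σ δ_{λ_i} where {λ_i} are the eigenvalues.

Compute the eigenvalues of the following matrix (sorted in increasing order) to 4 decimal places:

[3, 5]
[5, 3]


Since M is real symmetric, both eigenvalues are real; they are the roots of det(λI − M) = λ² − (tr M) λ + det M.
tr M = 3 + 3 = 6.
det M = 3·3 − 5² = 9 − 25 = -16.
Characteristic polynomial: λ² − 6λ − 16 = 0.
Discriminant Δ = (tr M)² − 4·det M = 36 − (-64) = 100; √Δ = 10.000000.
λ = (tr M ± √Δ)/2 = (6 ± 10.000000)/2, giving (tr M − √Δ)/2 = -2.0000 and (tr M + √Δ)/2 = 8.0000.

Eigenvalues sorted in increasing order: [-2.0000, 8.0000].


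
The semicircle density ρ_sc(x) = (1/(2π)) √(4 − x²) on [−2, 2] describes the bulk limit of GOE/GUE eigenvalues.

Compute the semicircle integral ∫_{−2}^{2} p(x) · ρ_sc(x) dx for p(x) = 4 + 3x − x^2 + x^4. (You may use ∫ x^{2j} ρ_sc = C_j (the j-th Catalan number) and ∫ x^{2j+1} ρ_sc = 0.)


Write p(x) = Σ a_i x^i, split into monomials and integrate each against ρ_sc separately.
Using ∫ x^{2j} ρ_sc = C_j = (1/(j+1)) C(2j, j) (Catalan numbers) and ∫ x^{2j+1} ρ_sc = 0 (odd monomials vanish by symmetry):
  i = 0 (even): a_0 · C_{0} = 4 · 1 = 4
  i = 1 (odd): ∫ x^1 ρ_sc = 0 (vanishes)
  i = 2 (even): a_2 · C_{1} = -1 · 1 = -1
  i = 4 (even): a_4 · C_{2} = 1 · 2 = 2

Summing the contributions: ∫_{−2}^{2} p(x) ρ_sc(x) dx = 4 + (-1) + 2 = 5.


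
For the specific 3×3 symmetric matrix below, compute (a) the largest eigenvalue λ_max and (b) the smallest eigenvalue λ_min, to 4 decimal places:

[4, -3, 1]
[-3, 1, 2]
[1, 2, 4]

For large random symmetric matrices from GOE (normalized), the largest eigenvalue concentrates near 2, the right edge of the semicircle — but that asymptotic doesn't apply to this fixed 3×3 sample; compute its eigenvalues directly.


Since M is real symmetric, all three eigenvalues are real; they are the roots of det(λI − M) = λ³ − (tr M) λ² + s λ − det M, where s is the sum of the principal 2×2 minors.
tr M = 4 + 1 + 4 = 9.
s = (4·1 − (-3)²) + (4·4 − 1²) + (1·4 − 2²) = -5 + 15 + 0 = 10.
det M (expand along row 1) = 4·0 − (-3)·(-14) + 1·(-7) = -49.
Characteristic polynomial: λ³ − 9λ² + 10λ + 49 = 0.
Substitute λ = y + (tr M)/3 = y + 3.000000 to remove the quadratic term: y³ + p·y + q = 0 with p = s − (tr M)²/3 = -17.000000 and q = −2(tr M)³/27 + (tr M)·s/3 − det M = 25.000000.
Three real roots ⇒ use the trigonometric (Viète) form: r = 2√(−p/3) = 4.760952, φ = arccos(3q/(p·r)) = arccos(-0.926656) = 2.756213 rad.
y_k = r·cos(φ/3 − 2πk/3) for k = 0, 1, 2 gives y = 2.889060, 1.832664, -4.721724.
λ_k = y_k + 3.000000 gives λ = 5.8891, 4.8327, -1.7217 (check: the sum is 9.0000 = tr M).

Hence λ_max = 5.8891 and λ_min = -1.7217.


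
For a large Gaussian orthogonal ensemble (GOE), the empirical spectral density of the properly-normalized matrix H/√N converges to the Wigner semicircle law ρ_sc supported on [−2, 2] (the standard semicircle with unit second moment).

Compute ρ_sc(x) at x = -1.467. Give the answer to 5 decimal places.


ρ_sc(x) = (1/(2π)) √(4 − x²). With x = -1.467:
  4 − x² = 4 − (-1.467)² = 4 − 2.152089 = 1.847911.
  √(4 − x²) = 1.359379.
  1/(2π) = 0.159155.
  ρ_sc(-1.467) = 0.159155 · 1.359379 = 0.216352.

Rounded to 5 decimal places: ρ_sc(-1.467) ≈ 0.21635.


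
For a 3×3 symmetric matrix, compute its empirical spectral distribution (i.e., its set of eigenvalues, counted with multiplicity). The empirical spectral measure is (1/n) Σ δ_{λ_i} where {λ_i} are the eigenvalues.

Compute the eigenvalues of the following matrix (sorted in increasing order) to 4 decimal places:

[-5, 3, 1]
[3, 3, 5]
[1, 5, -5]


Since M is real symmetric, all three eigenvalues are real; they are the roots of det(λI − M) = λ³ − (tr M) λ² + s λ − det M, where s is the sum of the principal 2×2 minors.
tr M = -5 + 3 + (-5) = -7.
s = ((-5)·3 − 3²) + ((-5)·(-5) − 1²) + (3·(-5) − 5²) = -24 + 24 + (-40) = -40.
det M (expand along row 1) = (-5)·(-40) − 3·(-20) + 1·12 = 272.
Characteristic polynomial: λ³ + 7λ² − 40λ − 272 = 0.
Substitute λ = y + (tr M)/3 = y − 2.333333 to remove the quadratic term: y³ + p·y + q = 0 with p = s − (tr M)²/3 = -56.333333 and q = −2(tr M)³/27 + (tr M)·s/3 − det M = -153.259259.
Three real roots ⇒ use the trigonometric (Viète) form: r = 2√(−p/3) = 8.666667, φ = arccos(3q/(p·r)) = arccos(0.941739) = 0.343033 rad.
y_k = r·cos(φ/3 − 2πk/3) for k = 0, 1, 2 gives y = 8.610072, -3.448686, -5.161385.
λ_k = y_k − 2.333333 gives λ = 6.2767, -5.7820, -7.4947 (check: the sum is -7.0000 = tr M).

Eigenvalues sorted in increasing order: [-7.4947, -5.7820, 6.2767].


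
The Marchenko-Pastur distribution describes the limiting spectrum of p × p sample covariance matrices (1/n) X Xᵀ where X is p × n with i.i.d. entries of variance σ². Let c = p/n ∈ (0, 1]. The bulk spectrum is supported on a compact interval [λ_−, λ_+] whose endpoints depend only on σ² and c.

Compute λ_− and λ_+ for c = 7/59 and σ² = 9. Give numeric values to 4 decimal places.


c = 7/59 = 0.118644; √c = 0.344447.
λ_− = σ² (1 − √c)² = 9 · (1 − 0.344447)² = 9 · (0.655553)² = 3.867742.
λ_+ = σ² (1 + √c)² = 9 · (1 + 0.344447)² = 9 · (1.344447)² = 16.267851.

Rounded to 4 decimal places: λ_− ≈ 3.8677, λ_+ ≈ 16.2679.


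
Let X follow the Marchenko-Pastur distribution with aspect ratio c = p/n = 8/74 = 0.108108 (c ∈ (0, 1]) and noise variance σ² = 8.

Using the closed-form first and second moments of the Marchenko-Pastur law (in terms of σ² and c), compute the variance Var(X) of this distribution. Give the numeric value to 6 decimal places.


Recall the MP moments m_1 = E[X] = σ² and m_2 = E[X²] = σ⁴ (1 + c).
m_1 = E[X] = σ² = 8, so m_1² = 64.
m_2 = E[X²] = σ⁴ (1 + c) = 64 · (1 + 0.108108) = 64 · 1.108108 = 70.918919.
(Note m_2 − m_1² simplifies to c · σ⁴ = 0.108108 · 64.)

Var(X) = m_2 − m_1² = 70.918919 − 64 = 6.918919.


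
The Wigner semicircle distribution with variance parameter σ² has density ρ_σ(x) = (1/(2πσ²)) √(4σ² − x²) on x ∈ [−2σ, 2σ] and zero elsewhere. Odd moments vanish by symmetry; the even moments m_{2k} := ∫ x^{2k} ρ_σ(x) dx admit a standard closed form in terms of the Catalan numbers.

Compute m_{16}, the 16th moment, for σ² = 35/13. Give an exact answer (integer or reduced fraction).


By the scaled semicircle moment identity, m_{2k} = σ^{2k} · C_k with k = 8.
C_8 = (1/(k+1)) · C(2k, k) = (1/9) · C(16, 8) = (1/9) · 12870 = 1430.
σ^{2k} = (σ²)^k = (35/13)^8 = 2251875390625/815730721.

Therefore m_{16} = σ^{16} · C_8 = (2251875390625/815730721) · 1430 = 247706292968750/62748517.


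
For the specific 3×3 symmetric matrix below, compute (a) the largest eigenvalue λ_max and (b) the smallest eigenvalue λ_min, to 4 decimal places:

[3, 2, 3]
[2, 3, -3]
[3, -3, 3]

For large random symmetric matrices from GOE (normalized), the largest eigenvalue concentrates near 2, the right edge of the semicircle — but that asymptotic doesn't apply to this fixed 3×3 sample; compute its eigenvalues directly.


Since M is real symmetric, all three eigenvalues are real; they are the roots of det(λI − M) = λ³ − (tr M) λ² + s λ − det M, where s is the sum of the principal 2×2 minors.
tr M = 3 + 3 + 3 = 9.
s = (3·3 − 2²) + (3·3 − 3²) + (3·3 − (-3)²) = 5 + 0 + 0 = 5.
det M (expand along row 1) = 3·0 − 2·15 + 3·(-15) = -75.
Characteristic polynomial: λ³ − 9λ² + 5λ + 75 = 0.
Substitute λ = y + (tr M)/3 = y + 3.000000 to remove the quadratic term: y³ + p·y + q = 0 with p = s − (tr M)²/3 = -22.000000 and q = −2(tr M)³/27 + (tr M)·s/3 − det M = 36.000000.
Three real roots ⇒ use the trigonometric (Viète) form: r = 2√(−p/3) = 5.416026, φ = arccos(3q/(p·r)) = arccos(-0.906401) = 2.705481 rad.
y_k = r·cos(φ/3 − 2πk/3) for k = 0, 1, 2 gives y = 3.358899, 2.000000, -5.358899.
λ_k = y_k + 3.000000 gives λ = 6.3589, 5.0000, -2.3589 (check: the sum is 9.0000 = tr M).

Hence λ_max = 6.3589 and λ_min = -2.3589.


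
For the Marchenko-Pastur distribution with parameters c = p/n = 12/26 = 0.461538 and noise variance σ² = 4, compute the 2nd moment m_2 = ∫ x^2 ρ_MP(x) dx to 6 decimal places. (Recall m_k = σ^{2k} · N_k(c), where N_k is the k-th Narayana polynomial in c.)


E[X²] = σ⁴ (1 + c) (second MP moment). With σ² = 4 (so σ⁴ = 16) and c = 12/26 = 0.461538: E[X²] = 16 · (1 + 0.461538) = 16 · 1.461538.

So E[X^2] = 23.384615.


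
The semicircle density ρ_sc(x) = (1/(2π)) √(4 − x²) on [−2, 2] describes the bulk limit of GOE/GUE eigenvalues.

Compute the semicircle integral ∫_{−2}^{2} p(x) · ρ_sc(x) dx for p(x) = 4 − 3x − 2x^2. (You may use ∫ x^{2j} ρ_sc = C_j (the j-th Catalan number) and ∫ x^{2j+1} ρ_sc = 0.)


Write p(x) = Σ a_i x^i, split into monomials and integrate each against ρ_sc separately.
Using ∫ x^{2j} ρ_sc = C_j = (1/(j+1)) C(2j, j) (Catalan numbers) and ∫ x^{2j+1} ρ_sc = 0 (odd monomials vanish by symmetry):
  i = 0 (even): a_0 · C_{0} = 4 · 1 = 4
  i = 1 (odd): ∫ x^1 ρ_sc = 0 (vanishes)
  i = 2 (even): a_2 · C_{1} = -2 · 1 = -2

Summing the contributions: ∫_{−2}^{2} p(x) ρ_sc(x) dx = 4 + (-2) = 2.


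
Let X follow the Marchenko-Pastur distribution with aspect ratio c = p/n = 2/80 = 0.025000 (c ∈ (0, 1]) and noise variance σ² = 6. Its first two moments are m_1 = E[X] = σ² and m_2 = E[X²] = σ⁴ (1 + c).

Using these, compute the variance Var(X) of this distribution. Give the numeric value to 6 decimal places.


m_1 = E[X] = σ² = 6, so m_1² = 36.
m_2 = E[X²] = σ⁴ (1 + c) = 36 · (1 + 0.025000) = 36 · 1.025000 = 36.900000.
(Note m_2 − m_1² simplifies to c · σ⁴ = 0.025000 · 36.)

Var(X) = m_2 − m_1² = 36.900000 − 36 = 0.900000.


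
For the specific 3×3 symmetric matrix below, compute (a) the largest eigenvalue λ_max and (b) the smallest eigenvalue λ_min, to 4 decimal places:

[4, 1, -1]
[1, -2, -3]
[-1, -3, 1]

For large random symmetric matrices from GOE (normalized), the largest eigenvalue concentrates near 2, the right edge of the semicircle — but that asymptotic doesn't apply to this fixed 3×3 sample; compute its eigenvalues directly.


Since M is real symmetric, all three eigenvalues are real; they are the roots of det(λI − M) = λ³ − (tr M) λ² + s λ − det M, where s is the sum of the principal 2×2 minors.
tr M = 4 + (-2) + 1 = 3.
s = (4·(-2) − 1²) + (4·1 − (-1)²) + ((-2)·1 − (-3)²) = -9 + 3 + (-11) = -17.
det M (expand along row 1) = 4·(-11) − 1·(-2) + (-1)·(-5) = -37.
Characteristic polynomial: λ³ − 3λ² − 17λ + 37 = 0.
Substitute λ = y + (tr M)/3 = y + 1.000000 to remove the quadratic term: y³ + p·y + q = 0 with p = s − (tr M)²/3 = -20.000000 and q = −2(tr M)³/27 + (tr M)·s/3 − det M = 18.000000.
Three real roots ⇒ use the trigonometric (Viète) form: r = 2√(−p/3) = 5.163978, φ = arccos(3q/(p·r)) = arccos(-0.522853) = 2.120990 rad.
y_k = r·cos(φ/3 − 2πk/3) for k = 0, 1, 2 gives y = 3.926255, 0.941763, -4.868018.
λ_k = y_k + 1.000000 gives λ = 4.9263, 1.9418, -3.8680 (check: the sum is 3.0000 = tr M).

Hence λ_max = 4.9263 and λ_min = -3.8680.


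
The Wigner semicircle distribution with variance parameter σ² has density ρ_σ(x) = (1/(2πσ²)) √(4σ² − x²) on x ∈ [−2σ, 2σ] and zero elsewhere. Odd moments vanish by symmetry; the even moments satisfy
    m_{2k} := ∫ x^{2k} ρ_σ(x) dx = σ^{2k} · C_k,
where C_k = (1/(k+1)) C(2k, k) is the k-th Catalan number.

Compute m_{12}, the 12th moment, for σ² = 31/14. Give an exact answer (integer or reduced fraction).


By the scaled semicircle moment identity, m_{2k} = σ^{2k} · C_k with k = 6.
C_6 = (1/(k+1)) · C(2k, k) = (1/7) · C(12, 6) = (1/7) · 924 = 132.
σ^{2k} = (σ²)^k = (31/14)^6 = 887503681/7529536.

Therefore m_{12} = σ^{12} · C_6 = (887503681/7529536) · 132 = 29287621473/1882384.
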